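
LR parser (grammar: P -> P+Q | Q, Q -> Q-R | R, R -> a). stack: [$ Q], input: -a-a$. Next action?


shift '-' to continue Q -> Q-R
Action: shift


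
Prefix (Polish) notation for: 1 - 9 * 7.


'*' binds tighter: tree is (- 1 (* 9 7))
Prefix: - 1 * 9 7


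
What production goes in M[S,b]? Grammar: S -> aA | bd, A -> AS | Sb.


For [S, b]: 'b' ∈ FIRST(bd)
Entry: S -> bd


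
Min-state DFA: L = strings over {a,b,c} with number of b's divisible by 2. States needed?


Track (count of b) mod 2: states 0..1, accept at 0
Minimal DFA: 2 states


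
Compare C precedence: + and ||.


'+' is additive (level 9); '||' is logical OR (level 1)
Higher level binds tighter
'+' has higher precedence than '||'


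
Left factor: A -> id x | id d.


Common prefix: 'id'
Factored: A -> id A', A' -> x | d


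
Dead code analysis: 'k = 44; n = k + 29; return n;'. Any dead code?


k is read by n's definition; n is returned
No dead code


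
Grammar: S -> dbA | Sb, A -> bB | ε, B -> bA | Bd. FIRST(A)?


Per alternative of A: FIRST(bB) = {b}; FIRST(ε) = {ε}
FIRST(A) = {b, ε}


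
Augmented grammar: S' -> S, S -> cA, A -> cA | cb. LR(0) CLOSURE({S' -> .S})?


Start: S' -> .S
For each item with dot before a nonterminal B, add B -> .γ for every B-production
Closure: [S' -> .S, S -> .cA]


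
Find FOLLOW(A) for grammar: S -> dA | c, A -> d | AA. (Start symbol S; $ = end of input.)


$ ∈ FOLLOW(S). For each A -> αBβ: add FIRST(β)\{ε} to FOLLOW(B); if β nullable, add FOLLOW(A).
FOLLOW(A) = {$, d}


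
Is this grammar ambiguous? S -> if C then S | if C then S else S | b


dangling else: 'if C then if C then b else b' parses two ways
Ambiguous


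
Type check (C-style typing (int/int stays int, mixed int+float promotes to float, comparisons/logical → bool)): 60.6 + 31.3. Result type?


Operand types: float + float
Rule: mixed int/float promotes to float; int/int stays int
Result type: float


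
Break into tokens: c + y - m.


Scan left to right, longest-match per lexeme
Tokens: ID(c), OP(+), ID(y), OP(-), ID(m)


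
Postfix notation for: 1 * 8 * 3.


Left to right (same or higher precedence on left)
Postfix: 1 8 * 3 *


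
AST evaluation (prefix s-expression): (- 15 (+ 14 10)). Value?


Evaluate inner: (+ 14 10) = 24
Evaluate root: (- 15 24) = -9
Result: -9


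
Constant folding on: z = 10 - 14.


10 - 14 = -4 at compile time
Optimized: z = -4


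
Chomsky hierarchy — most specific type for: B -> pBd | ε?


Single nonterminal LHS, but p^n d^n is not regular
Classification: Type 2 (Context-Free)


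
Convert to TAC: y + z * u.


Break into single-operator statements:
t1 = z * u
t2 = y + t1


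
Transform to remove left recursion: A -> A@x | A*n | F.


Left-recursive alternatives: A@x, A*n; non-recursive: F
Introduce A': A -> FA', A' -> @xA' | *nA' | ε


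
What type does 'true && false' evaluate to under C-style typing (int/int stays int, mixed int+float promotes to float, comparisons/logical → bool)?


Operand types: bool && bool
Rule: logical operators take bool operands and yield bool
Result type: bool


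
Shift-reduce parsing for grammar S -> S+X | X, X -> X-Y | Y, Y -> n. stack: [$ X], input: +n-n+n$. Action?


lookahead ∉ {-} so X won't extend; reduce S -> X
Action: reduce (S -> X)


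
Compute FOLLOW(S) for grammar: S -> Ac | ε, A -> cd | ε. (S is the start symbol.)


$ ∈ FOLLOW(S). For each A -> αBβ: add FIRST(β)\{ε} to FOLLOW(B); if β nullable, add FOLLOW(A).
FOLLOW(S) = {$}


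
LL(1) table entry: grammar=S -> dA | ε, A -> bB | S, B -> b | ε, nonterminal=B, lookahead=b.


For [B, b]: 'b' ∈ FIRST(b)
Entry: B -> b


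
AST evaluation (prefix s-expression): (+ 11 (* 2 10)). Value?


Evaluate inner: (* 2 10) = 20
Evaluate root: (+ 11 20) = 31
Result: 31


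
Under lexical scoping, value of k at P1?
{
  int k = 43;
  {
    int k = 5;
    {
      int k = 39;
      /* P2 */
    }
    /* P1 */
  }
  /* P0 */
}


k declared in the same block as P1
k = 5


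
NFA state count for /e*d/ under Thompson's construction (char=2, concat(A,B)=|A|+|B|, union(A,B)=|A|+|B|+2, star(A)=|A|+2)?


Syntax tree has 2 char leaf(s), 0 union(s), 1 star(s)
chars contribute 2×2 = 4; each union adds +2; each star adds +2
Total: 4 + 0 + 2 = 6 states


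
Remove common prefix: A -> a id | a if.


Common prefix: 'a'
Factored: A -> a A', A' -> id | if


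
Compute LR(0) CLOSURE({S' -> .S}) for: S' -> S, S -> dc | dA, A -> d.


Start: S' -> .S
For each item with dot before a nonterminal B, add B -> .γ for every B-production
Closure: [S' -> .S, S -> .dc, S -> .dA]


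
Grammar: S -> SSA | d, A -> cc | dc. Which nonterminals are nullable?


A nonterminal is nullable iff some alternative derives ε (directly, or every symbol in it is nullable)
Nullable: {}


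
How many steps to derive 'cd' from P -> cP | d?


Derivation: P => cP => cd
Steps: 2


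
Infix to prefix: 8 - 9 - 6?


left-to-right (same/higher precedence on left): tree is (- (- 8 9) 6)
Prefix: - - 8 9 6


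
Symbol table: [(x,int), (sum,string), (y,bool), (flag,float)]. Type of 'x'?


Lookup 'x' → type int


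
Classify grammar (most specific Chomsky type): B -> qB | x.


Right-linear: every RHS is a terminal or a terminal followed by one nonterminal
Classification: Type 3 (Regular)


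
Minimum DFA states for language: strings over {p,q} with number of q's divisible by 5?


Track (count of q) mod 5: states 0..4, accept at 0
Minimal DFA: 5 states


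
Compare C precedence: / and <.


'/' is multiplicative (level 10); '<' is relational (level 7)
Higher level binds tighter
'/' has higher precedence than '<'


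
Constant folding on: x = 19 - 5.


19 - 5 = 14 at compile time
Optimized: x = 14


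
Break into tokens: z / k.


Scan left to right, longest-match per lexeme
Tokens: ID(z), OP(/), ID(k)


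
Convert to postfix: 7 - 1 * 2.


* has higher precedence, evaluate 1*2 first
Postfix: 7 1 2 * -


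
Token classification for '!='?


Pattern: operator symbol
Type: OPERATOR


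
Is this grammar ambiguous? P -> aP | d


right-linear, alternatives start with distinct terminals 'a' vs 'd': unique leftmost derivation
Unambiguous


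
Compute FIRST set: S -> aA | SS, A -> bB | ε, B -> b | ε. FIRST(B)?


Per alternative of B: FIRST(b) = {b}; FIRST(ε) = {ε}
FIRST(B) = {b, ε}


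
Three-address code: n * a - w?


Break into single-operator statements:
t1 = n * a
t2 = t1 - w


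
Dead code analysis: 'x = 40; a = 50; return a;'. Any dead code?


x is assigned but never read
Dead: 'x = 40'


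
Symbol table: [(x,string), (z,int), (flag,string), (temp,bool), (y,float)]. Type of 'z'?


Lookup 'z' → type int


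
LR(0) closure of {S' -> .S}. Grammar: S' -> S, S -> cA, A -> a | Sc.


Start: S' -> .S
For each item with dot before a nonterminal B, add B -> .γ for every B-production
Closure: [S' -> .S, S -> .cA]


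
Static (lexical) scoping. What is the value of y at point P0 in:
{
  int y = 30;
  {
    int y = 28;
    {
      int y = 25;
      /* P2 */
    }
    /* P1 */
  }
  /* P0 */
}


y declared in the same block as P0
y = 30


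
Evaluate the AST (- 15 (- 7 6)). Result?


Evaluate inner: (- 7 6) = 1
Evaluate root: (- 15 1) = 14
Result: 14


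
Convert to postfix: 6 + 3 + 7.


Left to right (same or higher precedence on left)
Postfix: 6 3 + 7 +


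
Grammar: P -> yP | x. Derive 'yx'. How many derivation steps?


Derivation: P => yP => yx
Steps: 2


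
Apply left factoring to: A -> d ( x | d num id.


Common prefix: 'd'
Factored: A -> d A', A' -> ( x | num id


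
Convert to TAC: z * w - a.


Break into single-operator statements:
t1 = z * w
t2 = t1 - a


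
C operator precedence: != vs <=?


'<=' is relational (level 7); '!=' is equality (level 6)
Higher level binds tighter
'<=' has higher precedence than '!='


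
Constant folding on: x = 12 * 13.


12 * 13 = 156 at compile time
Optimized: x = 156


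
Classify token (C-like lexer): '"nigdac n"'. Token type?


Pattern: double-quoted sequence
Type: STRING_LITERAL


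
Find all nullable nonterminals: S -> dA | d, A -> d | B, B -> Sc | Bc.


A nonterminal is nullable iff some alternative derives ε (directly, or every symbol in it is nullable)
Nullable: {}


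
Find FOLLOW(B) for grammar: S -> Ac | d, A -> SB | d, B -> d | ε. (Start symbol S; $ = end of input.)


$ ∈ FOLLOW(S). For each A -> αBβ: add FIRST(β)\{ε} to FOLLOW(B); if β nullable, add FOLLOW(A).
FOLLOW(B) = {c}


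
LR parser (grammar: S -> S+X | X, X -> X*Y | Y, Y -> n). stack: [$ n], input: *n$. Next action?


'n' on top is the handle for Y -> n
Action: reduce (Y -> n)


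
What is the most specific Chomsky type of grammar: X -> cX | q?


Right-linear: every RHS is a terminal or a terminal followed by one nonterminal
Classification: Type 3 (Regular)


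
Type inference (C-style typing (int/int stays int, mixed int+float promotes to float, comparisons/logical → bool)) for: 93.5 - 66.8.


Operand types: float - float
Rule: mixed int/float promotes to float; int/int stays int
Result type: float


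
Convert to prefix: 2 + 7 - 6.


left-to-right (same/higher precedence on left): tree is (- (+ 2 7) 6)
Prefix: - + 2 7 6


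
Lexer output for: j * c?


Scan left to right, longest-match per lexeme
Tokens: ID(j), OP(*), ID(c)


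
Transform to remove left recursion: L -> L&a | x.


Left-recursive alternatives: L&a; non-recursive: x
Introduce L': L -> xL', L' -> &aL' | ε


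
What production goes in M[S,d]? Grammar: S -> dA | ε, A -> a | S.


For [S, d]: 'd' ∈ FIRST(dA)
Entry: S -> dA


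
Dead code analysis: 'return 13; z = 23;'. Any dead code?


statement follows a return and is unreachable
Dead: 'z = 23'


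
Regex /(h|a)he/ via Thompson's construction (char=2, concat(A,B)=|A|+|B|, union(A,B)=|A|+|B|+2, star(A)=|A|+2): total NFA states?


Syntax tree has 4 char leaf(s), 1 union(s), 0 star(s)
chars contribute 4×2 = 8; each union adds +2; each star adds +2
Total: 8 + 2 + 0 = 10 states


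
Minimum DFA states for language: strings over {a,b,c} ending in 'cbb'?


Track the longest suffix of input matching a prefix of 'cbb': 4 classes (prefixes of length 0..3)
Minimal DFA: 4 states


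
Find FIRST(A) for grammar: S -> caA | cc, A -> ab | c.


Per alternative of A: FIRST(ab) = {a}; FIRST(c) = {c}
FIRST(A) = {a, c}


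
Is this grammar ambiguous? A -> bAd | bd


balanced b^n…d^n: each string has a unique parse
Unambiguous


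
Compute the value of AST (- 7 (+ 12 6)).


Evaluate inner: (+ 12 6) = 18
Evaluate root: (- 7 18) = -11
Result: -11


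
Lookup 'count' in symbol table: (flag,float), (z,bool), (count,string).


Lookup 'count' → type string


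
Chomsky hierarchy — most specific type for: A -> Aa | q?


Left-linear: every RHS is a terminal or one nonterminal followed by a terminal
Classification: Type 3 (Regular)


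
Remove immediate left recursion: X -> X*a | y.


Left-recursive alternatives: X*a; non-recursive: y
Introduce X': X -> yX', X' -> *aX' | ε


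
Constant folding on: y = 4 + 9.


4 + 9 = 13 at compile time
Optimized: y = 13


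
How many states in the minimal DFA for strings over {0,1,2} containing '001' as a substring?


KMP-style automaton: 3 progress states + 1 absorbing accept = 4
Minimal DFA: 4 states


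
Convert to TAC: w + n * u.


Break into single-operator statements:
t1 = n * u
t2 = w + t1


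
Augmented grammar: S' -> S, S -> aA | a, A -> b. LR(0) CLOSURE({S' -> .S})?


Start: S' -> .S
For each item with dot before a nonterminal B, add B -> .γ for every B-production
Closure: [S' -> .S, S -> .aA, S -> .a]


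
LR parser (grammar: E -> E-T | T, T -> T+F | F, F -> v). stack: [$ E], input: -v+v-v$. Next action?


shift '-' to continue E -> E-T
Action: shift


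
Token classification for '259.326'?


Pattern: digits with a decimal point
Type: FLOAT_LITERAL


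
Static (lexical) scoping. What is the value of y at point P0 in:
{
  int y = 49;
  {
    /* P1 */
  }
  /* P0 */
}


y declared in the same block as P0
y = 49


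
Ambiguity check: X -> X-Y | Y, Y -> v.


precedence layered via separate nonterminal Y: deterministic
Unambiguous


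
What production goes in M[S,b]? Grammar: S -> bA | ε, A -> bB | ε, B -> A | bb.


For [S, b]: 'b' ∈ FIRST(bA)
Entry: S -> bA


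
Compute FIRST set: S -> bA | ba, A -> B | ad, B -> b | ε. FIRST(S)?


Per alternative of S: FIRST(bA) = {b}; FIRST(ba) = {b}
FIRST(S) = {b}


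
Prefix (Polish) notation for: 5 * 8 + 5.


left-to-right (same/higher precedence on left): tree is (+ (* 5 8) 5)
Prefix: + * 5 8 5


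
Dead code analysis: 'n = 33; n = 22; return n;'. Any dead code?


first assignment to n is overwritten before any read
Dead: 'n = 33'


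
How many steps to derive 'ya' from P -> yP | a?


Derivation: P => yP => ya
Steps: 2


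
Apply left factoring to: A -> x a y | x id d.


Common prefix: 'x'
Factored: A -> x A', A' -> a y | id d


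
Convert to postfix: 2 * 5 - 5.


Left to right (same or higher precedence on left)
Postfix: 2 5 * 5 -


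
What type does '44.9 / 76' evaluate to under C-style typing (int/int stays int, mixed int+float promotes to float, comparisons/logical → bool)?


Operand types: float / int
Rule: mixed int/float promotes to float; int/int stays int
Result type: float


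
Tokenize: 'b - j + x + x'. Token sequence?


Scan left to right, longest-match per lexeme
Tokens: ID(b), OP(-), ID(j), OP(+), ID(x), OP(+), ID(x)


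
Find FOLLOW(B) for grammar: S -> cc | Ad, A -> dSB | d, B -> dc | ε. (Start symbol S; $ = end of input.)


$ ∈ FOLLOW(S). For each A -> αBβ: add FIRST(β)\{ε} to FOLLOW(B); if β nullable, add FOLLOW(A).
FOLLOW(B) = {d}


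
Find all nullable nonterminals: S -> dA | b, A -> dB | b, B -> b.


A nonterminal is nullable iff some alternative derives ε (directly, or every symbol in it is nullable)
Nullable: {}


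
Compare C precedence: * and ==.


'*' is multiplicative (level 10); '==' is equality (level 6)
Higher level binds tighter
'*' has higher precedence than '=='


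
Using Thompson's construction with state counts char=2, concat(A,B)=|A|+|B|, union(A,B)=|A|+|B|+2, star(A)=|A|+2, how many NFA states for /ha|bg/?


Syntax tree has 4 char leaf(s), 1 union(s), 0 star(s)
chars contribute 4×2 = 8; each union adds +2; each star adds +2
Total: 8 + 2 + 0 = 10 states


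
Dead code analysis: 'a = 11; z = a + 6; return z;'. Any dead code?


a is read by z's definition; z is returned
No dead code


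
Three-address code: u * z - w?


Break into single-operator statements:
t1 = u * z
t2 = t1 - w


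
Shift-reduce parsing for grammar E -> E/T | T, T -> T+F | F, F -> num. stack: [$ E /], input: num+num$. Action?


no handle ('E/' is not any RHS); shift 'num'
Action: shift


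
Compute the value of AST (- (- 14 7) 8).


Evaluate inner: (- 14 7) = 7
Evaluate root: (- 7 8) = -1
Result: -1


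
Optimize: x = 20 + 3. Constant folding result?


20 + 3 = 23 at compile time
Optimized: x = 23


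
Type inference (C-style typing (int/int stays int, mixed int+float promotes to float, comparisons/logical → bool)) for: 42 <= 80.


Operand types: int <= int
Rule: comparison yields bool
Result type: bool


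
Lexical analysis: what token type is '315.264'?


Pattern: digits with a decimal point
Type: FLOAT_LITERAL


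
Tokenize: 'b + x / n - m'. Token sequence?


Scan left to right, longest-match per lexeme
Tokens: ID(b), OP(+), ID(x), OP(/), ID(n), OP(-), ID(m)


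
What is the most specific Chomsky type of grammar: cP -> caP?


LHS has context (more than one symbol) and |LHS| ≤ |RHS|
Classification: Type 1 (Context-Sensitive)


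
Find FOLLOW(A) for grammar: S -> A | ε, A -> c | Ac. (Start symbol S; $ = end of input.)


$ ∈ FOLLOW(S). For each A -> αBβ: add FIRST(β)\{ε} to FOLLOW(B); if β nullable, add FOLLOW(A).
FOLLOW(A) = {$, c}


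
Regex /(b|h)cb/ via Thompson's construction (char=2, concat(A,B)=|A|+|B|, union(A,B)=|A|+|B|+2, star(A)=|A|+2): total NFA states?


Syntax tree has 4 char leaf(s), 1 union(s), 0 star(s)
chars contribute 4×2 = 8; each union adds +2; each star adds +2
Total: 8 + 2 + 0 = 10 states


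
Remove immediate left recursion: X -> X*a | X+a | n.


Left-recursive alternatives: X*a, X+a; non-recursive: n
Introduce X': X -> nX', X' -> *aX' | +aX' | ε


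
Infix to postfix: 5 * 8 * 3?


Left to right (same or higher precedence on left)
Postfix: 5 8 * 3 *


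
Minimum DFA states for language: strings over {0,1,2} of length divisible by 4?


Track length mod 4: states 0..3, accept at 0
Minimal DFA: 4 states


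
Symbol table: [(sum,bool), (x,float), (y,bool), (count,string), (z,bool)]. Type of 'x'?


Lookup 'x' → type float


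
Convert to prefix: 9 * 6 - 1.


left-to-right (same/higher precedence on left): tree is (- (* 9 6) 1)
Prefix: - * 9 6 1


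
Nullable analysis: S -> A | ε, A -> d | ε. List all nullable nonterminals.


A nonterminal is nullable iff some alternative derives ε (directly, or every symbol in it is nullable)
Nullable: {A, S}


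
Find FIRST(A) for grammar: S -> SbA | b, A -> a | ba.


Per alternative of A: FIRST(a) = {a}; FIRST(ba) = {b}
FIRST(A) = {a, b}


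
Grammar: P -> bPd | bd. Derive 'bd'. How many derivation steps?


Derivation: P => bd
Steps: 1


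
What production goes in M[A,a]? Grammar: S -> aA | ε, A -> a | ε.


For [A, a]: 'a' ∈ FIRST(a)
Entry: A -> a


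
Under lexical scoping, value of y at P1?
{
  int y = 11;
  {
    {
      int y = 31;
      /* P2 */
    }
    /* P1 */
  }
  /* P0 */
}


P1's block does not declare y; resolves to the enclosing declaration at depth 0
y = 11


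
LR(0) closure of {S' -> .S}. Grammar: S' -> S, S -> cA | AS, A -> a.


Start: S' -> .S
For each item with dot before a nonterminal B, add B -> .γ for every B-production
Closure: [S' -> .S, S -> .cA, S -> .AS, A -> .a]


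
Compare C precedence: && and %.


'%' is multiplicative (level 10); '&&' is logical AND (level 2)
Higher level binds tighter
'%' has higher precedence than '&&'


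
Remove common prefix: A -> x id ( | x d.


Common prefix: 'x'
Factored: A -> x A', A' -> id ( | d


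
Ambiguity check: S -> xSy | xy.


balanced x^n…y^n: each string has a unique parse
Unambiguous


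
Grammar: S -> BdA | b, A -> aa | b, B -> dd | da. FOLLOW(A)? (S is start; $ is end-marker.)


$ ∈ FOLLOW(S). For each A -> αBβ: add FIRST(β)\{ε} to FOLLOW(B); if β nullable, add FOLLOW(A).
FOLLOW(A) = {$}


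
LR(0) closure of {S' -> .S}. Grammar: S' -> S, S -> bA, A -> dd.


Start: S' -> .S
For each item with dot before a nonterminal B, add B -> .γ for every B-production
Closure: [S' -> .S, S -> .bA]


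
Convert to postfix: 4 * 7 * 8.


Left to right (same or higher precedence on left)
Postfix: 4 7 * 8 *


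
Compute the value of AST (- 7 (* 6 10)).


Evaluate inner: (* 6 10) = 60
Evaluate root: (- 7 60) = -53
Result: -53


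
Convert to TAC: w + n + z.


Break into single-operator statements:
t1 = w + n
t2 = t1 + z


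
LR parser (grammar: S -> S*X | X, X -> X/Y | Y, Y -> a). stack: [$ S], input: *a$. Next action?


shift '*' to continue S -> S*X
Action: shift


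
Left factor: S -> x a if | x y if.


Common prefix: 'x'
Factored: S -> x S', S' -> a if | y if


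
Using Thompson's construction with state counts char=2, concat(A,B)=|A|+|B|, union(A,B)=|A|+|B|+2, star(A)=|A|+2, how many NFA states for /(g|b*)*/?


Syntax tree has 2 char leaf(s), 1 union(s), 2 star(s)
chars contribute 2×2 = 4; each union adds +2; each star adds +2
Total: 4 + 2 + 4 = 10 states


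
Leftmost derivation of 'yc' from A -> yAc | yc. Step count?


Derivation: A => yc
Steps: 1


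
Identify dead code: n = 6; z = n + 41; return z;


n is read by z's definition; z is returned
No dead code


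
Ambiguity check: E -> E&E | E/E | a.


'a&a/a' has two parse trees (no precedence encoded between & and /)
Ambiguous


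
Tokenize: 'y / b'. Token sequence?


Scan left to right, longest-match per lexeme
Tokens: ID(y), OP(/), ID(b)


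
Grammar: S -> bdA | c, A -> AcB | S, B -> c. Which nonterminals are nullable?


A nonterminal is nullable iff some alternative derives ε (directly, or every symbol in it is nullable)
Nullable: {}


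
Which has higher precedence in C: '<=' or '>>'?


'>>' is shift (level 8); '<=' is relational (level 7)
Higher level binds tighter
'>>' has higher precedence than '<='


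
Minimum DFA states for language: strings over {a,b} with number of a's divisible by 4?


Track (count of a) mod 4: states 0..3, accept at 0
Minimal DFA: 4 states


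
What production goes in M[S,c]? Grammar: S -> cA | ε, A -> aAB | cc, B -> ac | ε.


For [S, c]: 'c' ∈ FIRST(cA)
Entry: S -> cA


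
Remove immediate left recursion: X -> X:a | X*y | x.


Left-recursive alternatives: X:a, X*y; non-recursive: x
Introduce X': X -> xX', X' -> :aX' | *yX' | ε


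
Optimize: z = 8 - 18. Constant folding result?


8 - 18 = -10 at compile time
Optimized: z = -10


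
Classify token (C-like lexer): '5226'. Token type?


Pattern: digits only
Type: INTEGER_LITERAL


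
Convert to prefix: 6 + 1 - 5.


left-to-right (same/higher precedence on left): tree is (- (+ 6 1) 5)
Prefix: - + 6 1 5


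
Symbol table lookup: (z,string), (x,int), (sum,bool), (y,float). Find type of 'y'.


Lookup 'y' → type float


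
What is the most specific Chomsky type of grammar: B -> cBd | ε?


Single nonterminal LHS, but c^n d^n is not regular
Classification: Type 2 (Context-Free)


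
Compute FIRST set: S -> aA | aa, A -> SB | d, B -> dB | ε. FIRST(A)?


Per alternative of A: FIRST(SB) = {a}; FIRST(d) = {d}
FIRST(A) = {a, d}


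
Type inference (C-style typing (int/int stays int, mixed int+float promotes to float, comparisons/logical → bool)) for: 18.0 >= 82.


Operand types: float >= int
Rule: comparison yields bool
Result type: bool


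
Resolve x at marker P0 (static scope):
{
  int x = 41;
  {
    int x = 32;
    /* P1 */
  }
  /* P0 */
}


x declared in the same block as P0
x = 41


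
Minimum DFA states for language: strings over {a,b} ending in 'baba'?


Track the longest suffix of input matching a prefix of 'baba': 5 classes (prefixes of length 0..4)
Minimal DFA: 5 states


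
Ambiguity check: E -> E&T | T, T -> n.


precedence layered via separate nonterminal T: deterministic
Unambiguous


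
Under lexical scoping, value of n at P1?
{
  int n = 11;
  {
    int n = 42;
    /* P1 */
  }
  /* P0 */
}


n declared in the same block as P1
n = 42


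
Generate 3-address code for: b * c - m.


Break into single-operator statements:
t1 = b * c
t2 = t1 - m


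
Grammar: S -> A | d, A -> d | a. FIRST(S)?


Per alternative of S: FIRST(A) = {a, d}; FIRST(d) = {d}
FIRST(S) = {a, d}


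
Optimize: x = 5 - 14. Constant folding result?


5 - 14 = -9 at compile time
Optimized: x = -9


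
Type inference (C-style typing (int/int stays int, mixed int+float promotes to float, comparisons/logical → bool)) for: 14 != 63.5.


Operand types: int != float
Rule: comparison yields bool
Result type: bool


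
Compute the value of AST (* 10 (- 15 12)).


Evaluate inner: (- 15 12) = 3
Evaluate root: (* 10 3) = 30
Result: 30


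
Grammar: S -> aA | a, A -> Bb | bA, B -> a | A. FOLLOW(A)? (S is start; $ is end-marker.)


$ ∈ FOLLOW(S). For each A -> αBβ: add FIRST(β)\{ε} to FOLLOW(B); if β nullable, add FOLLOW(A).
FOLLOW(A) = {$, b}


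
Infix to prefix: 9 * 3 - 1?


left-to-right (same/higher precedence on left): tree is (- (* 9 3) 1)
Prefix: - * 9 3 1


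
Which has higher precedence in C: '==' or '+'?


'+' is additive (level 9); '==' is equality (level 6)
Higher level binds tighter
'+' has higher precedence than '=='


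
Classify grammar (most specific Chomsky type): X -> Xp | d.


Left-linear: every RHS is a terminal or one nonterminal followed by a terminal
Classification: Type 3 (Regular)


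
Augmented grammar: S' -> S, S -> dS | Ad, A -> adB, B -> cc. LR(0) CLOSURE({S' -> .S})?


Start: S' -> .S
For each item with dot before a nonterminal B, add B -> .γ for every B-production
Closure: [S' -> .S, S -> .dS, S -> .Ad, A -> .adB]


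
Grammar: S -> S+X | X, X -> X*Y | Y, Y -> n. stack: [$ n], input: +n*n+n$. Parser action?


'n' on top is the handle for Y -> n
Action: reduce (Y -> n)


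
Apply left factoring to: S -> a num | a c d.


Common prefix: 'a'
Factored: S -> a S', S' -> num | c d


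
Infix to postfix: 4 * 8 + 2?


Left to right (same or higher precedence on left)
Postfix: 4 8 * 2 +


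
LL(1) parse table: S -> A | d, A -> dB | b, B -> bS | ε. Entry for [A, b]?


For [A, b]: 'b' ∈ FIRST(b)
Entry: A -> b


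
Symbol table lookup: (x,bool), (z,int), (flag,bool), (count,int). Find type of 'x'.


Lookup 'x' → type bool


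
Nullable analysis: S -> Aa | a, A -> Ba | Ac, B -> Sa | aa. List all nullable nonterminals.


A nonterminal is nullable iff some alternative derives ε (directly, or every symbol in it is nullable)
Nullable: {}


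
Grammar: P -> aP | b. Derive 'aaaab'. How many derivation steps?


Derivation: P => aP => aaP => aaaP => aaaaP => aaaab
Steps: 5


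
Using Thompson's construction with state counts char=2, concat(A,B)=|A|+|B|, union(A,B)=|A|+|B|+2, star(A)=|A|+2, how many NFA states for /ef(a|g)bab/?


Syntax tree has 7 char leaf(s), 1 union(s), 0 star(s)
chars contribute 7×2 = 14; each union adds +2; each star adds +2
Total: 14 + 2 + 0 = 16 states


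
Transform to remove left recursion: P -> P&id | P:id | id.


Left-recursive alternatives: P&id, P:id; non-recursive: id
Introduce P': P -> idP', P' -> &idP' | :idP' | ε


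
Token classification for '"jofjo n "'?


Pattern: double-quoted sequence
Type: STRING_LITERAL


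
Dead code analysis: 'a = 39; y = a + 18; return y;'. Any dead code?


a is read by y's definition; y is returned
No dead code


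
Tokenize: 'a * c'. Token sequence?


Scan left to right, longest-match per lexeme
Tokens: ID(a), OP(*), ID(c)


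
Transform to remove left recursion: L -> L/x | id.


Left-recursive alternatives: L/x; non-recursive: id
Introduce L': L -> idL', L' -> /xL' | ε


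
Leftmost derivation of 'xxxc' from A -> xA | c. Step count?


Derivation: A => xA => xxA => xxxA => xxxc
Steps: 4


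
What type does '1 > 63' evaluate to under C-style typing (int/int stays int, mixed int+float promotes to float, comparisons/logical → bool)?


Operand types: int > int
Rule: comparison yields bool
Result type: bool


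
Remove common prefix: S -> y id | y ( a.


Common prefix: 'y'
Factored: S -> y S', S' -> id | ( a


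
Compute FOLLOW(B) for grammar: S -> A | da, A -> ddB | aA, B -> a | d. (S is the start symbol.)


$ ∈ FOLLOW(S). For each A -> αBβ: add FIRST(β)\{ε} to FOLLOW(B); if β nullable, add FOLLOW(A).
FOLLOW(B) = {$}


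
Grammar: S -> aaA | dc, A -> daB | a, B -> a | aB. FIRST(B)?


Per alternative of B: FIRST(a) = {a}; FIRST(aB) = {a}
FIRST(B) = {a}


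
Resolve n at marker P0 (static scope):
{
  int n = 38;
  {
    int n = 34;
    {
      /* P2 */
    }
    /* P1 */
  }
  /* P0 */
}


n declared in the same block as P0
n = 38


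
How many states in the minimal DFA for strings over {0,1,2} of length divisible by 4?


Track length mod 4: states 0..3, accept at 0
Minimal DFA: 4 states


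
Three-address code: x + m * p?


Break into single-operator statements:
t1 = m * p
t2 = x + t1


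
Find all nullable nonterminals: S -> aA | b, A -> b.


A nonterminal is nullable iff some alternative derives ε (directly, or every symbol in it is nullable)
Nullable: {}


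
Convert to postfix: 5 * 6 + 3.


Left to right (same or higher precedence on left)
Postfix: 5 6 * 3 +


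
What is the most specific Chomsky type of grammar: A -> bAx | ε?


Single nonterminal LHS, but b^n x^n is not regular
Classification: Type 2 (Context-Free)


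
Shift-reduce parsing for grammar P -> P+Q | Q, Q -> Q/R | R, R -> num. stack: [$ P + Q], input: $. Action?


handle 'P+Q' on top; lookahead ∈ FOLLOW(P) = {+, $}
Action: reduce (P -> P+Q)


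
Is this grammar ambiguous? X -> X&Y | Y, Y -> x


precedence layered via separate nonterminal Y: deterministic
Unambiguous


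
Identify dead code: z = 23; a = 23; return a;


z is assigned but never read
Dead: 'z = 23'


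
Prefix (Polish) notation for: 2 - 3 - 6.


left-to-right (same/higher precedence on left): tree is (- (- 2 3) 6)
Prefix: - - 2 3 6


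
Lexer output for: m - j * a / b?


Scan left to right, longest-match per lexeme
Tokens: ID(m), OP(-), ID(j), OP(*), ID(a), OP(/), ID(b)


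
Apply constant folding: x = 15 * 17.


15 * 17 = 255 at compile time
Optimized: x = 255


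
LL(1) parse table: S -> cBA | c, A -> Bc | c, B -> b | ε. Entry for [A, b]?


For [A, b]: 'b' ∈ FIRST(Bc)
Entry: A -> Bc


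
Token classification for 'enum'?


Pattern: reserved word
Type: KEYWORD


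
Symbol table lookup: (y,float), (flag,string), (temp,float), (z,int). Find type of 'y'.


Lookup 'y' → type float


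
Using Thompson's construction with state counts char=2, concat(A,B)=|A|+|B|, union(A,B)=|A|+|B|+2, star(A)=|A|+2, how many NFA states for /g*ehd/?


Syntax tree has 4 char leaf(s), 0 union(s), 1 star(s)
chars contribute 4×2 = 8; each union adds +2; each star adds +2
Total: 8 + 0 + 2 = 10 states


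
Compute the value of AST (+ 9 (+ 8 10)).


Evaluate inner: (+ 8 10) = 18
Evaluate root: (+ 9 18) = 27
Result: 27


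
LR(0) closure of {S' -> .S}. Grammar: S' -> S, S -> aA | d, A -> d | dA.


Start: S' -> .S
For each item with dot before a nonterminal B, add B -> .γ for every B-production
Closure: [S' -> .S, S -> .aA, S -> .d]


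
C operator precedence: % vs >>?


'%' is multiplicative (level 10); '>>' is shift (level 8)
Higher level binds tighter
'%' has higher precedence than '>>'


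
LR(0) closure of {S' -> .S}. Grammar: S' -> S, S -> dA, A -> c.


Start: S' -> .S
For each item with dot before a nonterminal B, add B -> .γ for every B-production
Closure: [S' -> .S, S -> .dA]


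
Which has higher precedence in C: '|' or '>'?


'>' is relational (level 7); '|' is bitwise OR (level 3)
Higher level binds tighter
'>' has higher precedence than '|'


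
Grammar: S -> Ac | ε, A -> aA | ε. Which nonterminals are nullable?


A nonterminal is nullable iff some alternative derives ε (directly, or every symbol in it is nullable)
Nullable: {A, S}


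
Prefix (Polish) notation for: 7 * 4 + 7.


left-to-right (same/higher precedence on left): tree is (+ (* 7 4) 7)
Prefix: + * 7 4 7


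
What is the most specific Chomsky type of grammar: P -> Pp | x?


Left-linear: every RHS is a terminal or one nonterminal followed by a terminal
Classification: Type 3 (Regular)


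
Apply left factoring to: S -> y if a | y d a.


Common prefix: 'y'
Factored: S -> y S', S' -> if a | d a


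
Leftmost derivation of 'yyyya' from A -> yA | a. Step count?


Derivation: A => yA => yyA => yyyA => yyyyA => yyyya
Steps: 5


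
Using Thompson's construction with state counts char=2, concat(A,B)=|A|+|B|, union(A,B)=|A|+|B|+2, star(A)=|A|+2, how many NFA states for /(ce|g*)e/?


Syntax tree has 4 char leaf(s), 1 union(s), 1 star(s)
chars contribute 4×2 = 8; each union adds +2; each star adds +2
Total: 8 + 2 + 2 = 12 states


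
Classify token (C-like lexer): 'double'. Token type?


Pattern: reserved word
Type: KEYWORD


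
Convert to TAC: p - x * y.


Break into single-operator statements:
t1 = x * y
t2 = p - t1


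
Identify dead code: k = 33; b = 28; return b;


k is assigned but never read
Dead: 'k = 33'


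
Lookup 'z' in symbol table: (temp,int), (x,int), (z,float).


Lookup 'z' → type float


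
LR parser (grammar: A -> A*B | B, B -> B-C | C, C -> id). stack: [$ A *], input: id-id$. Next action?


no handle ('A*' is not any RHS); shift 'id'
Action: shift


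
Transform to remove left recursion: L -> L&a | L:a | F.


Left-recursive alternatives: L&a, L:a; non-recursive: F
Introduce L': L -> FL', L' -> &aL' | :aL' | ε


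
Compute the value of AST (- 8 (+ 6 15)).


Evaluate inner: (+ 6 15) = 21
Evaluate root: (- 8 21) = -13
Result: -13


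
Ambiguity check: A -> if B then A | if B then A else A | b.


dangling else: 'if B then if B then b else b' parses two ways
Ambiguous


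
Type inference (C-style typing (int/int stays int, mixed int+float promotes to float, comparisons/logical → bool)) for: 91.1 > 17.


Operand types: float > int
Rule: comparison yields bool
Result type: bool


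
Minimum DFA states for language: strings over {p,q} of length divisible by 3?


Track length mod 3: states 0..2, accept at 0
Minimal DFA: 3 states


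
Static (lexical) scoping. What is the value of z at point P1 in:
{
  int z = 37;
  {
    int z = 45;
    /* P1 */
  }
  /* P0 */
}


z declared in the same block as P1
z = 45


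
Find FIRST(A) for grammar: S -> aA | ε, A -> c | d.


Per alternative of A: FIRST(c) = {c}; FIRST(d) = {d}
FIRST(A) = {c, d}


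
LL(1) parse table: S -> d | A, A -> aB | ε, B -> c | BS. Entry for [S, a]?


For [S, a]: 'a' ∈ FIRST(A)
Entry: S -> A


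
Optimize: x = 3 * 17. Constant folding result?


3 * 17 = 51 at compile time
Optimized: x = 51


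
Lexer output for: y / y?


Scan left to right, longest-match per lexeme
Tokens: ID(y), OP(/), ID(y)


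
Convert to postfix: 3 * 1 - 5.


Left to right (same or higher precedence on left)
Postfix: 3 1 * 5 -


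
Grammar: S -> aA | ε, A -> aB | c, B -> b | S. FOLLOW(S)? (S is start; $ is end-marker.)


$ ∈ FOLLOW(S). For each A -> αBβ: add FIRST(β)\{ε} to FOLLOW(B); if β nullable, add FOLLOW(A).
FOLLOW(S) = {$}


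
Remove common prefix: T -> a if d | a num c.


Common prefix: 'a'
Factored: T -> a T', T' -> if d | num c


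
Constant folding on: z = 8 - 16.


8 - 16 = -8 at compile time
Optimized: z = -8


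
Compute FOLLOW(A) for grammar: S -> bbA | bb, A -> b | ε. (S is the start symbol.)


$ ∈ FOLLOW(S). For each A -> αBβ: add FIRST(β)\{ε} to FOLLOW(B); if β nullable, add FOLLOW(A).
FOLLOW(A) = {$}


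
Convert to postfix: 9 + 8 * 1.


* has higher precedence, evaluate 8*1 first
Postfix: 9 8 1 * +


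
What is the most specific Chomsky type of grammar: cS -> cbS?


LHS has context (more than one symbol) and |LHS| ≤ |RHS|
Classification: Type 1 (Context-Sensitive)


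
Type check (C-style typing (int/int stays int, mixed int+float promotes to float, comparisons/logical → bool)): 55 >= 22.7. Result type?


Operand types: int >= float
Rule: comparison yields bool
Result type: bool


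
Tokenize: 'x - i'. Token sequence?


Scan left to right, longest-match per lexeme
Tokens: ID(x), OP(-), ID(i)


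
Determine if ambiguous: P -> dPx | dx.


balanced d^n…x^n: each string has a unique parse
Unambiguous


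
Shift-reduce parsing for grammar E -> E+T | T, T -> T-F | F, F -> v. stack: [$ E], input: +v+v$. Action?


shift '+' to continue E -> E+T
Action: shift


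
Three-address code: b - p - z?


Break into single-operator statements:
t1 = b - p
t2 = t1 - z


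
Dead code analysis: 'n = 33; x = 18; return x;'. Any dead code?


n is assigned but never read
Dead: 'n = 33'


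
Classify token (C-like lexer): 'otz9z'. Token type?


Pattern: letter/underscore followed by alphanumerics, not a keyword
Type: IDENTIFIER


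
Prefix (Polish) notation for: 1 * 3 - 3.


left-to-right (same/higher precedence on left): tree is (- (* 1 3) 3)
Prefix: - * 1 3 3


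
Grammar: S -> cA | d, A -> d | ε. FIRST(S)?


Per alternative of S: FIRST(cA) = {c}; FIRST(d) = {d}
FIRST(S) = {c, d}


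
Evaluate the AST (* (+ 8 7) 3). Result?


Evaluate inner: (+ 8 7) = 15
Evaluate root: (* 15 3) = 45
Result: 45


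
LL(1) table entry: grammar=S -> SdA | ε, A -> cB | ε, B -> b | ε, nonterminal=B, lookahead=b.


For [B, b]: 'b' ∈ FIRST(b)
Entry: B -> b


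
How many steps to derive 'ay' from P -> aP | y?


Derivation: P => aP => ay
Steps: 2


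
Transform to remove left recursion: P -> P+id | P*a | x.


Left-recursive alternatives: P+id, P*a; non-recursive: x
Introduce P': P -> xP', P' -> +idP' | *aP' | ε


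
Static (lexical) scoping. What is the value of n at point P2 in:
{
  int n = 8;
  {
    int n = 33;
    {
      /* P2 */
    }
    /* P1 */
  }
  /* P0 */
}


P2's block does not declare n; resolves to the enclosing declaration at depth 1
n = 33


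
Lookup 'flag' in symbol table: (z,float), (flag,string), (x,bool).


Lookup 'flag' → type string


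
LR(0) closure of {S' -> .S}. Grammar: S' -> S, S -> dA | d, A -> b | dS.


Start: S' -> .S
For each item with dot before a nonterminal B, add B -> .γ for every B-production
Closure: [S' -> .S, S -> .dA, S -> .d]


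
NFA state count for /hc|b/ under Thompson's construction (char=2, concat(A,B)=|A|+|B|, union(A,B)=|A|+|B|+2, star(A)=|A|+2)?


Syntax tree has 3 char leaf(s), 1 union(s), 0 star(s)
chars contribute 3×2 = 6; each union adds +2; each star adds +2
Total: 6 + 2 + 0 = 8 states


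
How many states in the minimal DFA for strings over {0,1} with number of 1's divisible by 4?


Track (count of 1) mod 4: states 0..3, accept at 0
Minimal DFA: 4 states


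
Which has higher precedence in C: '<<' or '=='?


'<<' is shift (level 8); '==' is equality (level 6)
Higher level binds tighter
'<<' has higher precedence than '=='


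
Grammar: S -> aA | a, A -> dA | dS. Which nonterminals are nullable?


A nonterminal is nullable iff some alternative derives ε (directly, or every symbol in it is nullable)
Nullable: {}


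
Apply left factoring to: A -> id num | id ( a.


Common prefix: 'id'
Factored: A -> id A', A' -> num | ( a


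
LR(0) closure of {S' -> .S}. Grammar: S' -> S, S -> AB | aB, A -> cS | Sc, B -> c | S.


Start: S' -> .S
For each item with dot before a nonterminal B, add B -> .γ for every B-production
Closure: [S' -> .S, S -> .AB, S -> .aB, A -> .cS, A -> .Sc]


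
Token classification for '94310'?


Pattern: digits only
Type: INTEGER_LITERAL


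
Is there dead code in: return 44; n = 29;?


statement follows a return and is unreachable
Dead: 'n = 29'


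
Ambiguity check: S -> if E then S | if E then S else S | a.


dangling else: 'if E then if E then a else a' parses two ways
Ambiguous


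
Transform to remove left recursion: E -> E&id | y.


Left-recursive alternatives: E&id; non-recursive: y
Introduce E': E -> yE', E' -> &idE' | ε


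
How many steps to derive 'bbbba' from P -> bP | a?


Derivation: P => bP => bbP => bbbP => bbbbP => bbbba
Steps: 5
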